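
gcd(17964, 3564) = 36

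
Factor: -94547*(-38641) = 17^1*2273^1*94547^1 = 3653390627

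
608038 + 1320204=1928242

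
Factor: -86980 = -1*2^2*5^1*4349^1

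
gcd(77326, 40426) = 82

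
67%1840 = 67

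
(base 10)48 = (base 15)33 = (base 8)60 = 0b110000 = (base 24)20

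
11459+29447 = 40906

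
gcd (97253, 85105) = 1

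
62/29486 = 31/14743 ≈ 0.00210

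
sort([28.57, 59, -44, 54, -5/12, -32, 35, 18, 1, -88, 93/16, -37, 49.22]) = [-88, -44, -37, -32, -5/12, 1, 93/16, 18, 28.57, 35, 49.22, 54, 59]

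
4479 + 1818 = 6297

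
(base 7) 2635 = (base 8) 1756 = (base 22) 21g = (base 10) 1006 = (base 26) 1ci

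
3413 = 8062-4649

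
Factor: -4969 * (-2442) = 2^1 * 3^1 * 11^1 * 37^1 * 4969^1 = 12134298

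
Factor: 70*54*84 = 2^4*3^4*5^1*7^2 = 317520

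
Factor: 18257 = 18257^1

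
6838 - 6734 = 104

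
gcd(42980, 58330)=3070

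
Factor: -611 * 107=-1 * 13^1 * 47^1 * 107^1=-65377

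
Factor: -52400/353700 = -1 * 2^2 * 3^(-3) = -4/27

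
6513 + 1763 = 8276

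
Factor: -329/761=-1 * 7^1 * 47^1 * 761^(-1)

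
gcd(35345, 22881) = 1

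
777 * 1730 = 1344210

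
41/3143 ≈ 0.0130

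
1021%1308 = 1021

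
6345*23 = 145935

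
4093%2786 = 1307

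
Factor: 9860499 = 3^2 * 11^1 * 103^1 * 967^1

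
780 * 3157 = 2462460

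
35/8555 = 7/1711 ≈ 0.00409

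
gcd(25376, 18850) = 26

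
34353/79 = 434 + 67/79 ≈ 434.85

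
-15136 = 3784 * (-4)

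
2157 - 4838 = -2681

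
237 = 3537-3300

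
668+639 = 1307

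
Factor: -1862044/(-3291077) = 2^2*17^1*139^1*197^1*1663^(-1)*1979^(-1)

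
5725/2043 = 2 + 1639/2043 ≈ 2.80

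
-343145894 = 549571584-892717478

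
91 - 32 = 59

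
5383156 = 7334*734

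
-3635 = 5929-9564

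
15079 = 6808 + 8271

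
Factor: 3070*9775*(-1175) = -1*2^1*5^5*17^1*23^1*47^1*307^1 = -35260868750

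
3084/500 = 6 + 21/125 ≈ 6.17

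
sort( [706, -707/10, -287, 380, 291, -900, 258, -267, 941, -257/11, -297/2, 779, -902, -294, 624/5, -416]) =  [-902, -900, -416, -294, -287, -267, -297/2, -707/10, -257/11, 624/5, 258, 291, 380, 706, 779, 941]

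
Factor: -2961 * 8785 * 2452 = -1 * 2^2 * 3^2 * 5^1 * 7^2 * 47^1 * 251^1 * 613^1 = -63782368020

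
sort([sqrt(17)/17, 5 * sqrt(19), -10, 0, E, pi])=[-10, 0, sqrt(17)/17, E, pi, 5 * sqrt(19)]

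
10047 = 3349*3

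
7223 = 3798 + 3425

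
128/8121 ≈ 0.0158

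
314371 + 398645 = 713016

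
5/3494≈0.00143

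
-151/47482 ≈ -0.00318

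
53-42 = 11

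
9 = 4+5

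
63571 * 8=508568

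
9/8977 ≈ 0.00100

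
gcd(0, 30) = 30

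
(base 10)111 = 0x6f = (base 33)3c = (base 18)63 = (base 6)303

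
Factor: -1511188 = -1 * 2^2 * 7^1 * 31^1 * 1741^1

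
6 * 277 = 1662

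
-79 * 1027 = -81133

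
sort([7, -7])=[-7, 7]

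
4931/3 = 1643 + 2/3≈1643.67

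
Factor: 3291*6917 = 3^1*1097^1*6917^1 = 22763847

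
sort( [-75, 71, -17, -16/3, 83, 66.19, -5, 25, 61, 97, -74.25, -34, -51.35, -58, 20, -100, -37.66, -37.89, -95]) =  [-100, -95, -75, -74.25, -58, -51.35, -37.89, -37.66, -34, -17, -16/3, -5, 20, 25, 61, 66.19, 71, 83, 97]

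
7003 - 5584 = 1419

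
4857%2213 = 431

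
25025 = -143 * (-175)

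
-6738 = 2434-9172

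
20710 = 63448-42738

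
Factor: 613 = 613^1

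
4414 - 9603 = -5189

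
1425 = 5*285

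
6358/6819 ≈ 0.932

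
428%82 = 18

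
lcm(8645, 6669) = 233415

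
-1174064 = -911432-262632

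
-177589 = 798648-976237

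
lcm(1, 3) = 3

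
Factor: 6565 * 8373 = 3^1 * 5^1 * 13^1 * 101^1 * 2791^1 = 54968745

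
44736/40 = 1118 + 2/5 = 1118.40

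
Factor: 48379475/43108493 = 5^2 * 641^1 * 3019^1 * 43108493^(-1) 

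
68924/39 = 1767 + 11/39 ≈ 1767.28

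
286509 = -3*(-95503)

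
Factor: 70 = 2^1*5^1*7^1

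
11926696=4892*2438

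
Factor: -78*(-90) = 2^2*3^3*5^1*13^1 = 7020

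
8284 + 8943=17227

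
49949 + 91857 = 141806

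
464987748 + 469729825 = 934717573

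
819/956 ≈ 0.857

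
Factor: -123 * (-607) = 3^1 * 41^1 * 607^1 = 74661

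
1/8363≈0.000120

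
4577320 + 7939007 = 12516327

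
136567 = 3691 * 37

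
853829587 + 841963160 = 1695792747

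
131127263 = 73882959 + 57244304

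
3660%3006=654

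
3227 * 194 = 626038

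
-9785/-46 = 212 + 33/46 ≈ 212.72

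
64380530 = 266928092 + -202547562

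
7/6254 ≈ 0.00112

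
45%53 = 45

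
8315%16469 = 8315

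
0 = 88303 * 0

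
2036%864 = 308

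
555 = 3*185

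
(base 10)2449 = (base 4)212101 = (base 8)4621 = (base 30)2lj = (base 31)2h0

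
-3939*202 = -795678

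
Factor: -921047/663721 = -1 * 107^(-1) * 431^1 * 2137^1 * 6203^(-1)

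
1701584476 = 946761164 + 754823312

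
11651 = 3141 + 8510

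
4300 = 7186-2886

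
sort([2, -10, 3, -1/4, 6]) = [-10, -1/4, 2, 3, 6]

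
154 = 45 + 109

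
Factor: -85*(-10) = 2^1*5^2*17^1 = 850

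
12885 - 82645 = -69760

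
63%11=8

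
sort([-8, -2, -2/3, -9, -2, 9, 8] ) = [-9, -8, -2, -2, -2/3, 8, 9] 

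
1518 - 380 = 1138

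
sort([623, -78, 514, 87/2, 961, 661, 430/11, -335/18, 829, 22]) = [-78, -335/18, 22, 430/11, 87/2, 514, 623, 661, 829, 961]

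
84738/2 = 42369 = 42369.00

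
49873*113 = 5635649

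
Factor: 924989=13^1*71153^1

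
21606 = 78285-56679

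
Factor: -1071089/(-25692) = 2^(-2) * 3^(-1) * 197^1 * 2141^(-1) * 5437^1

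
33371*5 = 166855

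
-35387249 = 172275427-207662676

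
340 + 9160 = 9500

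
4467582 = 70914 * 63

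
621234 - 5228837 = -4607603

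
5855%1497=1364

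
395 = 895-500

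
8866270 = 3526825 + 5339445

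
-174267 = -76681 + -97586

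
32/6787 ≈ 0.00471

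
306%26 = 20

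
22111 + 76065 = 98176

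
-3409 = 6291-9700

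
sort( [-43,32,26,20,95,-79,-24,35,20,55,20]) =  [-79,-43,-24,20,20,20,26,32,35,55,95]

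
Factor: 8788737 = 3^1*23^1*127373^1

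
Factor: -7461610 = -1 * 2^1 * 5^1 * 13^1 * 57397^1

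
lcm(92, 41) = 3772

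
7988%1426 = 858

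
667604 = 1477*452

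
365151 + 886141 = 1251292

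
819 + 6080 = 6899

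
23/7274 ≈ 0.00316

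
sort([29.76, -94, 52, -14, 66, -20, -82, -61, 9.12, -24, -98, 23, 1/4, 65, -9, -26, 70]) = [-98, -94, -82, -61, -26, -24, -20, -14, -9, 1/4, 9.12, 23, 29.76, 52, 65, 66, 70]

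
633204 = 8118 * 78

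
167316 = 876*191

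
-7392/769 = -9-471/769 ≈ -9.61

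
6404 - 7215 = -811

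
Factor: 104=2^3*13^1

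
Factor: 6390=2^1 * 3^2 * 5^1 * 71^1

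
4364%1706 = 952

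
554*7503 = 4156662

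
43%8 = 3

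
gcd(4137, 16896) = 3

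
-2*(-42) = 84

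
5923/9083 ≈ 0.652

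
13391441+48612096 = 62003537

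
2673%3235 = 2673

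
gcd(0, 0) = 0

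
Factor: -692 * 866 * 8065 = -1 * 2^3 * 5^1 * 173^1 * 433^1 * 1613^1 = -4833128680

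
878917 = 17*51701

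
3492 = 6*582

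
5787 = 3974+1813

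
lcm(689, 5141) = 66833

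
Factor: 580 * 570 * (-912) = -1 * 2^7 * 3^2 * 5^2 * 19^2 * 29^1 = -301507200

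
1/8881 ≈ 0.000113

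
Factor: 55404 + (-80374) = -1 * 2^1 * 5^1 * 11^1 * 227^1 = -24970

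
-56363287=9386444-65749731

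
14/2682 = 7/1341 ≈ 0.00522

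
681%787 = 681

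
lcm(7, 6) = 42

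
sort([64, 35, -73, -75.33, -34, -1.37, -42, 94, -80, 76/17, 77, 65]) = [-80, -75.33, -73, -42, -34, -1.37, 76/17, 35, 64, 65, 77, 94]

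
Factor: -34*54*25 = -1*2^2*3^3*5^2*17^1 = -45900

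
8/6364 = 2/1591 ≈ 0.00126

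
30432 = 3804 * 8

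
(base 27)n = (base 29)n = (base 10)23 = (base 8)27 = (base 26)n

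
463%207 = 49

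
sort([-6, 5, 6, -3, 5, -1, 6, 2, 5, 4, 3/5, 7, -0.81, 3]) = [-6, -3, -1, -0.81, 3/5, 2, 3, 4, 5, 5, 5, 6, 6, 7]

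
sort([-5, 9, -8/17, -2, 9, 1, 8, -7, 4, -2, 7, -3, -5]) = [-7, -5, -5, -3, -2, -2, -8/17, 1, 4, 7, 8, 9, 9]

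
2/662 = 1/331 ≈ 0.00302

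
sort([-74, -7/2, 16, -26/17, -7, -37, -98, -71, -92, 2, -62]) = [-98, -92, -74, -71, -62, -37, -7, -7/2, -26/17, 2, 16]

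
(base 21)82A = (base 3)11220121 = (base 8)6774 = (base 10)3580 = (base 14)143A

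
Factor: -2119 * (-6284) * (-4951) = -1 * 2^2 * 13^1 * 163^1 * 1571^1 * 4951^1 = -65926505996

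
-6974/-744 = 9 + 139/372 ≈ 9.37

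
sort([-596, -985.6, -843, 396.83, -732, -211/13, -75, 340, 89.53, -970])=[-985.6, -970, -843, -732, -596, -75, -211/13, 89.53, 340, 396.83]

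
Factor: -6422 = -1 * 2^1 * 13^2 * 19^1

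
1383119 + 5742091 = 7125210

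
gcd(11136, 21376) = 128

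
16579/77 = 215 + 24/77 ≈ 215.31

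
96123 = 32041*3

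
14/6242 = 7/3121 ≈ 0.00224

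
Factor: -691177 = -1*397^1*1741^1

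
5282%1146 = 698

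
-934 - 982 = -1916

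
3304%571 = 449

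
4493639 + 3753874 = 8247513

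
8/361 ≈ 0.0222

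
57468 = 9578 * 6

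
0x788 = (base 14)9ba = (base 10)1928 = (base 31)206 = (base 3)2122102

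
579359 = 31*18689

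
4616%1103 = 204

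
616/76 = 8 + 2/19≈8.11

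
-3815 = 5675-9490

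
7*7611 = 53277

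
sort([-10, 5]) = [-10, 5]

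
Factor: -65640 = -1 * 2^3 * 3^1 * 5^1 * 547^1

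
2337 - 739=1598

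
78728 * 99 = 7794072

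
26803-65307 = -38504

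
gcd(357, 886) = 1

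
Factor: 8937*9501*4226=2^1*3^4*331^1*2113^1*3167^1=358831506762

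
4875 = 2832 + 2043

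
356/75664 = 89/18916 ≈ 0.00471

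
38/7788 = 19/3894 ≈ 0.00488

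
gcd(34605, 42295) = 3845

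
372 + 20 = 392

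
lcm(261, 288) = 8352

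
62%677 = 62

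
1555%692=171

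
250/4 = 62 + 1/2 = 62.50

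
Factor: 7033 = 13^1 * 541^1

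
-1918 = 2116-4034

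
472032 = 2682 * 176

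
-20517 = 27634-48151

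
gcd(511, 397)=1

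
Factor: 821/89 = 89^(-1)*821^1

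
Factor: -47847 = -1 * 3^1 * 41^1 * 389^1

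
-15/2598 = -5/866 ≈ -0.00577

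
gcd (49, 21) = 7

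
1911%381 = 6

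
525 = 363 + 162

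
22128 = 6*3688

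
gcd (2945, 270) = 5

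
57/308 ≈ 0.185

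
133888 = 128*1046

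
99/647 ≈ 0.153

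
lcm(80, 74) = 2960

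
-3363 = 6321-9684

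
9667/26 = 371 + 21/26 ≈ 371.81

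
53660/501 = 107 + 53/501 ≈ 107.11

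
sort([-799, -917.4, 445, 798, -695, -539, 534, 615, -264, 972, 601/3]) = [-917.4, -799, -695, -539, -264, 601/3, 445, 534, 615, 798, 972]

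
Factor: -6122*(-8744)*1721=2^4*1093^1*1721^1*3061^1=92126451728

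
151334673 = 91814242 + 59520431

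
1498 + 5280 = 6778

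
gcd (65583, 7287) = 7287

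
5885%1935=80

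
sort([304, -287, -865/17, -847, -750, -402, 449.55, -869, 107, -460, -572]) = [-869, -847, -750, -572, -460, -402, -287, -865/17, 107, 304, 449.55]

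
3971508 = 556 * 7143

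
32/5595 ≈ 0.00572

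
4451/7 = 635 + 6/7 ≈ 635.86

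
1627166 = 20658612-19031446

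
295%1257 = 295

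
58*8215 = 476470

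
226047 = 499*453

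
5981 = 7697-1716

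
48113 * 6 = 288678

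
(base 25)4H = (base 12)99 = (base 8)165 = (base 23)52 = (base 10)117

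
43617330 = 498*87585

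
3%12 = 3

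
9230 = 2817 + 6413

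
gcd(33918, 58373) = 1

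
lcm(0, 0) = 0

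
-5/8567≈-0.000584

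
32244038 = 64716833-32472795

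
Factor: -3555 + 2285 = -1 * 2^1 * 5^1 * 127^1 = -1270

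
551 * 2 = 1102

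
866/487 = 1 + 379/487 ≈ 1.78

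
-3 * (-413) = 1239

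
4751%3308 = 1443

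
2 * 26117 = 52234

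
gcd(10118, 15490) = 2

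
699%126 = 69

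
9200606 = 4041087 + 5159519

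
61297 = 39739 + 21558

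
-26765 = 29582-56347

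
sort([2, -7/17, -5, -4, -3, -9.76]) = [-9.76, -5, -4, -3, -7/17, 2]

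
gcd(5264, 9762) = 2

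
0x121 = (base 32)91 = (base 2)100100001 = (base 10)289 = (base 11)243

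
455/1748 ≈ 0.260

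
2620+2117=4737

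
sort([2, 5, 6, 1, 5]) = [1, 2, 5, 5, 6]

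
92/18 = 46/9 ≈ 5.11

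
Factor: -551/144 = -1*2^(-4)*3^(-2)*19^1*29^1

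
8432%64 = 48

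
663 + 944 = 1607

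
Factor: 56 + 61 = 3^2 * 13^1 = 117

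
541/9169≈0.0590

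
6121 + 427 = 6548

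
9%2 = 1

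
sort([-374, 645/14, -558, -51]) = [-558, -374, -51, 645/14]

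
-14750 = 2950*(-5)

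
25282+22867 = 48149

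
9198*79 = 726642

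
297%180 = 117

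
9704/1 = 9704 = 9704.00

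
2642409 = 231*11439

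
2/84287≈0.0000237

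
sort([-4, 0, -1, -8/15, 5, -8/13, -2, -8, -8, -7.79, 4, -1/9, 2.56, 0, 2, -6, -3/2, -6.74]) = [-8, -8, -7.79, -6.74, -6, -4, -2, -3/2, -1, -8/13, -8/15, -1/9, 0, 0, 2, 2.56, 4, 5]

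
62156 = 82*758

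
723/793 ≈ 0.912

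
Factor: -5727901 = -1*31^1*43^1*4297^1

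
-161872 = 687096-848968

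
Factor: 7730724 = 2^2 * 3^1 * 644227^1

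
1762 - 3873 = -2111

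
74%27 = 20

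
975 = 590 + 385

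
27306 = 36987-9681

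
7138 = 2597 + 4541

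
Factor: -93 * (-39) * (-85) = -1 * 3^2 * 5^1 * 13^1 * 17^1 * 31^1 = -308295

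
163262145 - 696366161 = -533104016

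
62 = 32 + 30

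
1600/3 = 533+1/3 ≈ 533.33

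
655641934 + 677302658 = 1332944592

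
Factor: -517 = -1*11^1*47^1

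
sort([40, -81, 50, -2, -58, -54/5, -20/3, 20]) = [-81, -58, -54/5, -20/3, -2, 20, 40, 50]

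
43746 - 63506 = -19760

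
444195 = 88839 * 5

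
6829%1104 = 205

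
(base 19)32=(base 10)59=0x3b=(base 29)21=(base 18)35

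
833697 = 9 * 92633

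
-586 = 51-637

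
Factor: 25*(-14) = -1*2^1*5^2*7^1 = -350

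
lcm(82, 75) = 6150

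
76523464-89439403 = -12915939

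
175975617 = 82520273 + 93455344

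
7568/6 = 1261 + 1/3 ≈ 1261.33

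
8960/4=2240=2240.00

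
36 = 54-18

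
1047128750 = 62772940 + 984355810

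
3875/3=1291 + 2/3 ≈ 1291.67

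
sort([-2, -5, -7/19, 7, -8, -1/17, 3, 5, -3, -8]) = [-8, -8, -5, -3, -2, -7/19, -1/17, 3, 5, 7]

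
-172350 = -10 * 17235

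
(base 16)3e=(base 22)2i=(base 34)1s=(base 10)62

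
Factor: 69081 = 3^1*23027^1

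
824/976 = 103/122 ≈ 0.844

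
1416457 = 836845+579612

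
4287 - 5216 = -929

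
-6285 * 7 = -43995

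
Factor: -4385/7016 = -1*2^(-3)*5^1 = -5/8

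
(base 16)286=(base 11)538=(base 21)19g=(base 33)jj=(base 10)646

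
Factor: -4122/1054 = -1*3^2*17^(-1)*31^(-1)*229^1 = -2061/527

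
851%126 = 95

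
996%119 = 44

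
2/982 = 1/491 ≈ 0.00204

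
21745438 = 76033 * 286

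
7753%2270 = 943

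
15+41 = 56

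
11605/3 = 3868 + 1/3 ≈ 3868.33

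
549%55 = 54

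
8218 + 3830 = 12048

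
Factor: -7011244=-1*2^2*1752811^1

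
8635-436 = 8199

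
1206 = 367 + 839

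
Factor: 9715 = 5^1 * 29^1 * 67^1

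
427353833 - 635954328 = -208600495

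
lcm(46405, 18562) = 92810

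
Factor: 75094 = 2^1*37547^1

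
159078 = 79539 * 2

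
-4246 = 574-4820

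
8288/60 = 138 + 2/15 ≈ 138.13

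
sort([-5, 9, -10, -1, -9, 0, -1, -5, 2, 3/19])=[-10, -9, -5, -5, -1, -1, 0, 3/19, 2, 9]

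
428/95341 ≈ 0.00449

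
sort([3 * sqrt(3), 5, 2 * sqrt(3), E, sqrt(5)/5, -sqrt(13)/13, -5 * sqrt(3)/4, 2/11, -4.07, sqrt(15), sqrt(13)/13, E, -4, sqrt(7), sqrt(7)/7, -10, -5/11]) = [-10, -4.07, -4, -5 * sqrt(3)/4, -5/11, -sqrt(13)/13, 2/11, sqrt(13)/13, sqrt(7)/7, sqrt(5)/5, sqrt(7), E, E, 2 * sqrt(3), sqrt(15), 5, 3 * sqrt(3)]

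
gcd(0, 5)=5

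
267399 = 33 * 8103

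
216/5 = 43+1/5 = 43.20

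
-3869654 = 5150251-9019905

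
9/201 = 3/67 ≈ 0.0448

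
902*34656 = 31259712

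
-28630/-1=28630=28630.00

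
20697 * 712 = 14736264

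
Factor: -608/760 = -1*2^2*5^(-1) = -4/5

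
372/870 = 62/145 ≈ 0.428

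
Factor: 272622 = 2^1*3^1*7^1*6491^1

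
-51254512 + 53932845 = 2678333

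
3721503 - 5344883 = -1623380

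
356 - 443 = -87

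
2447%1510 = 937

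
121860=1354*90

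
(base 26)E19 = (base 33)8NS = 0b10010100011011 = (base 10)9499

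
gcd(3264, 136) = 136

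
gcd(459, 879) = 3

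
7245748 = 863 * 8396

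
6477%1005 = 447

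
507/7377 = 169/2459 ≈ 0.0687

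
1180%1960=1180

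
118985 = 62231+56754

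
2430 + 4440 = 6870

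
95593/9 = 10621+4/9 ≈ 10621.44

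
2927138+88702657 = 91629795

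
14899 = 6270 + 8629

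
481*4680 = 2251080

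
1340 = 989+351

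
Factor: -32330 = -1 * 2^1 * 5^1 * 53^1 * 61^1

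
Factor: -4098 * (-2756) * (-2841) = -1 * 2^3 * 3^2 * 13^1 * 53^1 * 683^1 * 947^1 = -32086504008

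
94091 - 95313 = -1222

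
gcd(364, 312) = 52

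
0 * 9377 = 0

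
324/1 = 324 = 324.00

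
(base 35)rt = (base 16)3ce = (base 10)974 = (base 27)192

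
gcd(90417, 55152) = 3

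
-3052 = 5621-8673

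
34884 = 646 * 54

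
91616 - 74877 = 16739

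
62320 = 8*7790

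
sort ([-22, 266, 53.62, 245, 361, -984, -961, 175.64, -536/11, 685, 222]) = [-984, -961, -536/11, -22, 53.62, 175.64, 222, 245, 266, 361, 685]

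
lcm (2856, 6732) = 94248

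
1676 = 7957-6281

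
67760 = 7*9680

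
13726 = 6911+6815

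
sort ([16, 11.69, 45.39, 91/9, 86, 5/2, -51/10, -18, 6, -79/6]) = [-18, -79/6, -51/10, 5/2, 6, 91/9, 11.69, 16, 45.39, 86]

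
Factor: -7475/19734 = -1*2^ (-1)*3^ (-1)*5^2*11^ (-1) = -25/66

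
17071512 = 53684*318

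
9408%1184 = 1120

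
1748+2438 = 4186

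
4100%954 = 284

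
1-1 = 0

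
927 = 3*309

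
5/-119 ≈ -0.0420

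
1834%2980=1834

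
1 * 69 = 69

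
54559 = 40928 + 13631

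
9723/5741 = 1 + 3982/5741 ≈ 1.69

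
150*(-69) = -10350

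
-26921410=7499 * (-3590)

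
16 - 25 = -9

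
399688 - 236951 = 162737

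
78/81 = 26/27 ≈ 0.963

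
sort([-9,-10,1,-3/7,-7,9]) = [-10,-9,-7,-3/7,1,9]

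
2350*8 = 18800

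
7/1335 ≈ 0.00524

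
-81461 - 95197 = -176658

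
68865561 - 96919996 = -28054435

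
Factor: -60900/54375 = -1*2^2*5^(-2)*7^1 = -28/25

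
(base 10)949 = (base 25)1co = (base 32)tl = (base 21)234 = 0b1110110101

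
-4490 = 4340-8830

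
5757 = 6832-1075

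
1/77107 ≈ 0.0000130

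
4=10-6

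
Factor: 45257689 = 17^2*156601^1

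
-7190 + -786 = -7976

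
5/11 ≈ 0.455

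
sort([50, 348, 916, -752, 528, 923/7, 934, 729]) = [-752, 50, 923/7, 348, 528, 729, 916, 934]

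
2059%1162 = 897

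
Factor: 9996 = 2^2*3^1*7^2*17^1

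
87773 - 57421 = 30352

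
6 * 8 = 48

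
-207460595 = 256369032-463829627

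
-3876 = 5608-9484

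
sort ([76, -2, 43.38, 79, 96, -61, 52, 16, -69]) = [-69, -61, -2, 16, 43.38, 52, 76, 79, 96]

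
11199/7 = 1599 + 6/7 ≈ 1599.86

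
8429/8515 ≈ 0.990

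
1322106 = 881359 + 440747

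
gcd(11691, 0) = 11691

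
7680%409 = 318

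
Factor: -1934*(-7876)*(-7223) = -1*2^3*11^1*31^1*179^1*233^1*967^1 = -110022065032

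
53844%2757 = 1461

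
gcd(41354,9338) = 1334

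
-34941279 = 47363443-82304722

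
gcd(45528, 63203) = 7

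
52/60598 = 26/30299 ≈ 0.000858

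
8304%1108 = 548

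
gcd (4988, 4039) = 1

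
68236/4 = 17059 = 17059.00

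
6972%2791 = 1390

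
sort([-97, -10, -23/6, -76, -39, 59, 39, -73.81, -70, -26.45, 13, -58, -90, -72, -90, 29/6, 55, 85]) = [-97, -90, -90, -76, -73.81, -72, -70, -58, -39, -26.45, -10, -23/6, 29/6, 13, 39, 55, 59, 85]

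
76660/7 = 10951+3/7 ≈ 10951.43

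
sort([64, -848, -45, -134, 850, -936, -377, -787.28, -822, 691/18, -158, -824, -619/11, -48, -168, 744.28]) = [-936, -848, -824, -822, -787.28, -377, -168, -158, -134, -619/11, -48, -45, 691/18, 64, 744.28, 850]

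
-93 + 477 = 384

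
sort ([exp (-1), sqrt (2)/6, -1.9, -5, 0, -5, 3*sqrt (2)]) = [-5, -5, -1.9, 0, sqrt (2)/6, exp (-1), 3*sqrt (2)]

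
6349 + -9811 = -3462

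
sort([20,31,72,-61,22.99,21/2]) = [-61,21/2,20,22.99,31,72]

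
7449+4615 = 12064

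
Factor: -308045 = -1*5^1*61609^1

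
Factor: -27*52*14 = -1*2^3*3^3*7^1*13^1 = -19656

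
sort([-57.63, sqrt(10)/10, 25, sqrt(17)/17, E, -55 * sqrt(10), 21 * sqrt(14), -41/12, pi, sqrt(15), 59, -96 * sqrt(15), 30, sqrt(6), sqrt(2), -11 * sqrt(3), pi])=[-96 * sqrt(15), -55 * sqrt(10), -57.63, -11 * sqrt(3), -41/12, sqrt(17)/17, sqrt(10)/10, sqrt(2), sqrt(6), E, pi, pi, sqrt(15), 25, 30, 59, 21 * sqrt(14)]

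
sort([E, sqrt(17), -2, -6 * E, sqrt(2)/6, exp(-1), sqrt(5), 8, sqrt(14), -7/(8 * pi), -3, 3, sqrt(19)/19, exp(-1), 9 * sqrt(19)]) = [-6 * E, -3, -2, -7/(8 * pi), sqrt(19)/19, sqrt(2)/6, exp(-1), exp(-1), sqrt(5), E, 3, sqrt(14), sqrt(17), 8, 9 * sqrt(19)]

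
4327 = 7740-3413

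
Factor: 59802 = 2^1*3^1*9967^1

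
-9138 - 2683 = -11821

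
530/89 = 5 + 85/89≈5.96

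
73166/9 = 8129 + 5/9 ≈ 8129.56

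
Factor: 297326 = 2^1*148663^1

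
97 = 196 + -99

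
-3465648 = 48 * (-72201)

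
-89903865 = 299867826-389771691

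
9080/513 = 17 + 359/513 ≈ 17.70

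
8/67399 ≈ 0.000119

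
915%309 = 297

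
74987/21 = 3570 + 17/21 ≈ 3570.81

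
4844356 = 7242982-2398626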